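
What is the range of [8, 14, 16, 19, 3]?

16

Step 1: Identify the maximum value: max = 19
Step 2: Identify the minimum value: min = 3
Step 3: Range = max - min = 19 - 3 = 16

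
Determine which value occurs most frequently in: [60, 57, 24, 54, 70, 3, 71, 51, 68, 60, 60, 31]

60

Step 1: Count the frequency of each value:
  3: appears 1 time(s)
  24: appears 1 time(s)
  31: appears 1 time(s)
  51: appears 1 time(s)
  54: appears 1 time(s)
  57: appears 1 time(s)
  60: appears 3 time(s)
  68: appears 1 time(s)
  70: appears 1 time(s)
  71: appears 1 time(s)
Step 2: The value 60 appears most frequently (3 times).
Step 3: Mode = 60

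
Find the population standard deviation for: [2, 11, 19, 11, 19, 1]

7.1589

Step 1: Compute the mean: 10.5
Step 2: Sum of squared deviations from the mean: 307.5
Step 3: Population variance = 307.5 / 6 = 51.25
Step 4: Standard deviation = sqrt(51.25) = 7.1589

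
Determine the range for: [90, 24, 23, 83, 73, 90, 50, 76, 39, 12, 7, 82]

83

Step 1: Identify the maximum value: max = 90
Step 2: Identify the minimum value: min = 7
Step 3: Range = max - min = 90 - 7 = 83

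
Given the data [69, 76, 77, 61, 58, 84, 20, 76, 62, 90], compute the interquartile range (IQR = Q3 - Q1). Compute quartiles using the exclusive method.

18.5

Step 1: Sort the data: [20, 58, 61, 62, 69, 76, 76, 77, 84, 90]
Step 2: n = 10
Step 3: Using the exclusive quartile method:
  Q1 = 60.25
  Q2 (median) = 72.5
  Q3 = 78.75
  IQR = Q3 - Q1 = 78.75 - 60.25 = 18.5
Step 4: IQR = 18.5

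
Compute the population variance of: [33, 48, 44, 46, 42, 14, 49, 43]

116.8594

Step 1: Compute the mean: (33 + 48 + 44 + 46 + 42 + 14 + 49 + 43) / 8 = 39.875
Step 2: Compute squared deviations from the mean:
  (33 - 39.875)^2 = 47.2656
  (48 - 39.875)^2 = 66.0156
  (44 - 39.875)^2 = 17.0156
  (46 - 39.875)^2 = 37.5156
  (42 - 39.875)^2 = 4.5156
  (14 - 39.875)^2 = 669.5156
  (49 - 39.875)^2 = 83.2656
  (43 - 39.875)^2 = 9.7656
Step 3: Sum of squared deviations = 934.875
Step 4: Population variance = 934.875 / 8 = 116.8594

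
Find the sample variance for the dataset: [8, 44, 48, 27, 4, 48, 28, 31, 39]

261.6944

Step 1: Compute the mean: (8 + 44 + 48 + 27 + 4 + 48 + 28 + 31 + 39) / 9 = 30.7778
Step 2: Compute squared deviations from the mean:
  (8 - 30.7778)^2 = 518.8272
  (44 - 30.7778)^2 = 174.8272
  (48 - 30.7778)^2 = 296.6049
  (27 - 30.7778)^2 = 14.2716
  (4 - 30.7778)^2 = 717.0494
  (48 - 30.7778)^2 = 296.6049
  (28 - 30.7778)^2 = 7.716
  (31 - 30.7778)^2 = 0.0494
  (39 - 30.7778)^2 = 67.6049
Step 3: Sum of squared deviations = 2093.5556
Step 4: Sample variance = 2093.5556 / 8 = 261.6944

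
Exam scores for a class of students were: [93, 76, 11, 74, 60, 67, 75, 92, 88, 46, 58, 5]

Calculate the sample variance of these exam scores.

836.0833

Step 1: Compute the mean: (93 + 76 + 11 + 74 + 60 + 67 + 75 + 92 + 88 + 46 + 58 + 5) / 12 = 62.0833
Step 2: Compute squared deviations from the mean:
  (93 - 62.0833)^2 = 955.8403
  (76 - 62.0833)^2 = 193.6736
  (11 - 62.0833)^2 = 2609.5069
  (74 - 62.0833)^2 = 142.0069
  (60 - 62.0833)^2 = 4.3403
  (67 - 62.0833)^2 = 24.1736
  (75 - 62.0833)^2 = 166.8403
  (92 - 62.0833)^2 = 895.0069
  (88 - 62.0833)^2 = 671.6736
  (46 - 62.0833)^2 = 258.6736
  (58 - 62.0833)^2 = 16.6736
  (5 - 62.0833)^2 = 3258.5069
Step 3: Sum of squared deviations = 9196.9167
Step 4: Sample variance = 9196.9167 / 11 = 836.0833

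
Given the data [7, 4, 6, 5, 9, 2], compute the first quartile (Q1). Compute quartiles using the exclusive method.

3.5

Step 1: Sort the data: [2, 4, 5, 6, 7, 9]
Step 2: n = 6
Step 3: Using the exclusive quartile method:
  Q1 = 3.5
  Q2 (median) = 5.5
  Q3 = 7.5
  IQR = Q3 - Q1 = 7.5 - 3.5 = 4
Step 4: Q1 = 3.5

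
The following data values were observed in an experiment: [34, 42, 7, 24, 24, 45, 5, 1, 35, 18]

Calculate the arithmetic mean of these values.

23.5

Step 1: Sum all values: 34 + 42 + 7 + 24 + 24 + 45 + 5 + 1 + 35 + 18 = 235
Step 2: Count the number of values: n = 10
Step 3: Mean = sum / n = 235 / 10 = 23.5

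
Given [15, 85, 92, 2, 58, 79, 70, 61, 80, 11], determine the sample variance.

1120.4556

Step 1: Compute the mean: (15 + 85 + 92 + 2 + 58 + 79 + 70 + 61 + 80 + 11) / 10 = 55.3
Step 2: Compute squared deviations from the mean:
  (15 - 55.3)^2 = 1624.09
  (85 - 55.3)^2 = 882.09
  (92 - 55.3)^2 = 1346.89
  (2 - 55.3)^2 = 2840.89
  (58 - 55.3)^2 = 7.29
  (79 - 55.3)^2 = 561.69
  (70 - 55.3)^2 = 216.09
  (61 - 55.3)^2 = 32.49
  (80 - 55.3)^2 = 610.09
  (11 - 55.3)^2 = 1962.49
Step 3: Sum of squared deviations = 10084.1
Step 4: Sample variance = 10084.1 / 9 = 1120.4556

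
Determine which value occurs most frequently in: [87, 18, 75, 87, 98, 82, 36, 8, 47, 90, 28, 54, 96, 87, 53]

87

Step 1: Count the frequency of each value:
  8: appears 1 time(s)
  18: appears 1 time(s)
  28: appears 1 time(s)
  36: appears 1 time(s)
  47: appears 1 time(s)
  53: appears 1 time(s)
  54: appears 1 time(s)
  75: appears 1 time(s)
  82: appears 1 time(s)
  87: appears 3 time(s)
  90: appears 1 time(s)
  96: appears 1 time(s)
  98: appears 1 time(s)
Step 2: The value 87 appears most frequently (3 times).
Step 3: Mode = 87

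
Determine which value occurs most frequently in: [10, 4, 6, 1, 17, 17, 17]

17

Step 1: Count the frequency of each value:
  1: appears 1 time(s)
  4: appears 1 time(s)
  6: appears 1 time(s)
  10: appears 1 time(s)
  17: appears 3 time(s)
Step 2: The value 17 appears most frequently (3 times).
Step 3: Mode = 17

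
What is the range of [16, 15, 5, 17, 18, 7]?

13

Step 1: Identify the maximum value: max = 18
Step 2: Identify the minimum value: min = 5
Step 3: Range = max - min = 18 - 5 = 13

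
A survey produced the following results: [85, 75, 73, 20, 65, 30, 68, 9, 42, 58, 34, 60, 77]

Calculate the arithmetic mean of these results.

53.5385

Step 1: Sum all values: 85 + 75 + 73 + 20 + 65 + 30 + 68 + 9 + 42 + 58 + 34 + 60 + 77 = 696
Step 2: Count the number of values: n = 13
Step 3: Mean = sum / n = 696 / 13 = 53.5385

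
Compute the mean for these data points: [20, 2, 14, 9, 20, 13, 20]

14

Step 1: Sum all values: 20 + 2 + 14 + 9 + 20 + 13 + 20 = 98
Step 2: Count the number of values: n = 7
Step 3: Mean = sum / n = 98 / 7 = 14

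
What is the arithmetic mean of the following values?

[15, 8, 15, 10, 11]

11.8

Step 1: Sum all values: 15 + 8 + 15 + 10 + 11 = 59
Step 2: Count the number of values: n = 5
Step 3: Mean = sum / n = 59 / 5 = 11.8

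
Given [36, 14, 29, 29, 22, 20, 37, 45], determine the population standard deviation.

9.5131

Step 1: Compute the mean: 29
Step 2: Sum of squared deviations from the mean: 724
Step 3: Population variance = 724 / 8 = 90.5
Step 4: Standard deviation = sqrt(90.5) = 9.5131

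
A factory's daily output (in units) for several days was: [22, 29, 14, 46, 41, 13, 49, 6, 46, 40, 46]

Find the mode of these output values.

46

Step 1: Count the frequency of each value:
  6: appears 1 time(s)
  13: appears 1 time(s)
  14: appears 1 time(s)
  22: appears 1 time(s)
  29: appears 1 time(s)
  40: appears 1 time(s)
  41: appears 1 time(s)
  46: appears 3 time(s)
  49: appears 1 time(s)
Step 2: The value 46 appears most frequently (3 times).
Step 3: Mode = 46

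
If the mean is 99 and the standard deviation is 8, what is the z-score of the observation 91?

-1

Step 1: Recall the z-score formula: z = (x - mu) / sigma
Step 2: Substitute values: z = (91 - 99) / 8
Step 3: z = -8 / 8 = -1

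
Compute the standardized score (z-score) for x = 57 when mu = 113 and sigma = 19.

-2.9474

Step 1: Recall the z-score formula: z = (x - mu) / sigma
Step 2: Substitute values: z = (57 - 113) / 19
Step 3: z = -56 / 19 = -2.9474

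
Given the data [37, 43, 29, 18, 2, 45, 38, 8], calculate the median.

33

Step 1: Sort the data in ascending order: [2, 8, 18, 29, 37, 38, 43, 45]
Step 2: The number of values is n = 8.
Step 3: Since n is even, the median is the average of positions 4 and 5:
  Median = (29 + 37) / 2 = 33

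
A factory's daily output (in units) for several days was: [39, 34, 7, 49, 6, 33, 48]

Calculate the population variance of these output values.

270.1224

Step 1: Compute the mean: (39 + 34 + 7 + 49 + 6 + 33 + 48) / 7 = 30.8571
Step 2: Compute squared deviations from the mean:
  (39 - 30.8571)^2 = 66.3061
  (34 - 30.8571)^2 = 9.8776
  (7 - 30.8571)^2 = 569.1633
  (49 - 30.8571)^2 = 329.1633
  (6 - 30.8571)^2 = 617.8776
  (33 - 30.8571)^2 = 4.5918
  (48 - 30.8571)^2 = 293.8776
Step 3: Sum of squared deviations = 1890.8571
Step 4: Population variance = 1890.8571 / 7 = 270.1224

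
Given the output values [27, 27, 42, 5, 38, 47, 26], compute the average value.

30.2857

Step 1: Sum all values: 27 + 27 + 42 + 5 + 38 + 47 + 26 = 212
Step 2: Count the number of values: n = 7
Step 3: Mean = sum / n = 212 / 7 = 30.2857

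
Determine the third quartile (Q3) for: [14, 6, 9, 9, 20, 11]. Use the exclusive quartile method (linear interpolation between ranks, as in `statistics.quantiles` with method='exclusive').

15.5

Step 1: Sort the data: [6, 9, 9, 11, 14, 20]
Step 2: n = 6
Step 3: Using the exclusive quartile method:
  Q1 = 8.25
  Q2 (median) = 10
  Q3 = 15.5
  IQR = Q3 - Q1 = 15.5 - 8.25 = 7.25
Step 4: Q3 = 15.5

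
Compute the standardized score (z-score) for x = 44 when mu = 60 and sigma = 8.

-2

Step 1: Recall the z-score formula: z = (x - mu) / sigma
Step 2: Substitute values: z = (44 - 60) / 8
Step 3: z = -16 / 8 = -2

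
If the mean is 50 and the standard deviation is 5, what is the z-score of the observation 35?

-3

Step 1: Recall the z-score formula: z = (x - mu) / sigma
Step 2: Substitute values: z = (35 - 50) / 5
Step 3: z = -15 / 5 = -3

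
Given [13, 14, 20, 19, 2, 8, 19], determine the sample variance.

44.2857

Step 1: Compute the mean: (13 + 14 + 20 + 19 + 2 + 8 + 19) / 7 = 13.5714
Step 2: Compute squared deviations from the mean:
  (13 - 13.5714)^2 = 0.3265
  (14 - 13.5714)^2 = 0.1837
  (20 - 13.5714)^2 = 41.3265
  (19 - 13.5714)^2 = 29.4694
  (2 - 13.5714)^2 = 133.898
  (8 - 13.5714)^2 = 31.0408
  (19 - 13.5714)^2 = 29.4694
Step 3: Sum of squared deviations = 265.7143
Step 4: Sample variance = 265.7143 / 6 = 44.2857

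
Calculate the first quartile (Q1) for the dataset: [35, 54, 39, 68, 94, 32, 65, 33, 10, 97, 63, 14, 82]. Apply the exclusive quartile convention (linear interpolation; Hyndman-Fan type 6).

32.5

Step 1: Sort the data: [10, 14, 32, 33, 35, 39, 54, 63, 65, 68, 82, 94, 97]
Step 2: n = 13
Step 3: Using the exclusive quartile method:
  Q1 = 32.5
  Q2 (median) = 54
  Q3 = 75
  IQR = Q3 - Q1 = 75 - 32.5 = 42.5
Step 4: Q1 = 32.5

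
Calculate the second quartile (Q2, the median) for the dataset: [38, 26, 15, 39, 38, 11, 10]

26

Step 1: Sort the data: [10, 11, 15, 26, 38, 38, 39]
Step 2: n = 7
Step 3: Q2 is the median. Since n is odd, it is the middle value at position 4: 26
Step 4: Q2 = 26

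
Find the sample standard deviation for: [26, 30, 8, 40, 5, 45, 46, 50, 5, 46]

18.2175

Step 1: Compute the mean: 30.1
Step 2: Sum of squared deviations from the mean: 2986.9
Step 3: Sample variance = 2986.9 / 9 = 331.8778
Step 4: Standard deviation = sqrt(331.8778) = 18.2175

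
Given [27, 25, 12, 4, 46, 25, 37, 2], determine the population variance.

208.4375

Step 1: Compute the mean: (27 + 25 + 12 + 4 + 46 + 25 + 37 + 2) / 8 = 22.25
Step 2: Compute squared deviations from the mean:
  (27 - 22.25)^2 = 22.5625
  (25 - 22.25)^2 = 7.5625
  (12 - 22.25)^2 = 105.0625
  (4 - 22.25)^2 = 333.0625
  (46 - 22.25)^2 = 564.0625
  (25 - 22.25)^2 = 7.5625
  (37 - 22.25)^2 = 217.5625
  (2 - 22.25)^2 = 410.0625
Step 3: Sum of squared deviations = 1667.5
Step 4: Population variance = 1667.5 / 8 = 208.4375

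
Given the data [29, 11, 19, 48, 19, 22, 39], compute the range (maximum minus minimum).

37

Step 1: Identify the maximum value: max = 48
Step 2: Identify the minimum value: min = 11
Step 3: Range = max - min = 48 - 11 = 37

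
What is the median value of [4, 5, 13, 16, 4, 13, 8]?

8

Step 1: Sort the data in ascending order: [4, 4, 5, 8, 13, 13, 16]
Step 2: The number of values is n = 7.
Step 3: Since n is odd, the median is the middle value at position 4: 8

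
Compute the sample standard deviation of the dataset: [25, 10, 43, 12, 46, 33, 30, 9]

14.619

Step 1: Compute the mean: 26
Step 2: Sum of squared deviations from the mean: 1496
Step 3: Sample variance = 1496 / 7 = 213.7143
Step 4: Standard deviation = sqrt(213.7143) = 14.619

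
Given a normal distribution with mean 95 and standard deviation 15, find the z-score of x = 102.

0.4667

Step 1: Recall the z-score formula: z = (x - mu) / sigma
Step 2: Substitute values: z = (102 - 95) / 15
Step 3: z = 7 / 15 = 0.4667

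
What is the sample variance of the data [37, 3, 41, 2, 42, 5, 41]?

392.619

Step 1: Compute the mean: (37 + 3 + 41 + 2 + 42 + 5 + 41) / 7 = 24.4286
Step 2: Compute squared deviations from the mean:
  (37 - 24.4286)^2 = 158.0408
  (3 - 24.4286)^2 = 459.1837
  (41 - 24.4286)^2 = 274.6122
  (2 - 24.4286)^2 = 503.0408
  (42 - 24.4286)^2 = 308.7551
  (5 - 24.4286)^2 = 377.4694
  (41 - 24.4286)^2 = 274.6122
Step 3: Sum of squared deviations = 2355.7143
Step 4: Sample variance = 2355.7143 / 6 = 392.619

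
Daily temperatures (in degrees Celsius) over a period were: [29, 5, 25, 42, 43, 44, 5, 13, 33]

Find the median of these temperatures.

29

Step 1: Sort the data in ascending order: [5, 5, 13, 25, 29, 33, 42, 43, 44]
Step 2: The number of values is n = 9.
Step 3: Since n is odd, the median is the middle value at position 5: 29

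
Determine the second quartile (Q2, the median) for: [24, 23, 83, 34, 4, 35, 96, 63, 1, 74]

34.5

Step 1: Sort the data: [1, 4, 23, 24, 34, 35, 63, 74, 83, 96]
Step 2: n = 10
Step 3: Q2 is the median. Since n is even, it is the average of the values at positions 5 and 6:
  Q2 = (34 + 35) / 2 = 34.5
Step 4: Q2 = 34.5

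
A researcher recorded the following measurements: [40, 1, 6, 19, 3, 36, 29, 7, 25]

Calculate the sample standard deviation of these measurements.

14.8165

Step 1: Compute the mean: 18.4444
Step 2: Sum of squared deviations from the mean: 1756.2222
Step 3: Sample variance = 1756.2222 / 8 = 219.5278
Step 4: Standard deviation = sqrt(219.5278) = 14.8165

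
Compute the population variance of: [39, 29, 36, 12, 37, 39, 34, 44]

83.9375

Step 1: Compute the mean: (39 + 29 + 36 + 12 + 37 + 39 + 34 + 44) / 8 = 33.75
Step 2: Compute squared deviations from the mean:
  (39 - 33.75)^2 = 27.5625
  (29 - 33.75)^2 = 22.5625
  (36 - 33.75)^2 = 5.0625
  (12 - 33.75)^2 = 473.0625
  (37 - 33.75)^2 = 10.5625
  (39 - 33.75)^2 = 27.5625
  (34 - 33.75)^2 = 0.0625
  (44 - 33.75)^2 = 105.0625
Step 3: Sum of squared deviations = 671.5
Step 4: Population variance = 671.5 / 8 = 83.9375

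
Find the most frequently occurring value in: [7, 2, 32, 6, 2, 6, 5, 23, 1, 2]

2

Step 1: Count the frequency of each value:
  1: appears 1 time(s)
  2: appears 3 time(s)
  5: appears 1 time(s)
  6: appears 2 time(s)
  7: appears 1 time(s)
  23: appears 1 time(s)
  32: appears 1 time(s)
Step 2: The value 2 appears most frequently (3 times).
Step 3: Mode = 2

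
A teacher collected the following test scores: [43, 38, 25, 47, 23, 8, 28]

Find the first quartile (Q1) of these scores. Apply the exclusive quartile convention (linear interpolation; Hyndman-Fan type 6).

23

Step 1: Sort the data: [8, 23, 25, 28, 38, 43, 47]
Step 2: n = 7
Step 3: Using the exclusive quartile method:
  Q1 = 23
  Q2 (median) = 28
  Q3 = 43
  IQR = Q3 - Q1 = 43 - 23 = 20
Step 4: Q1 = 23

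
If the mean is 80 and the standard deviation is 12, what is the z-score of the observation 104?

2

Step 1: Recall the z-score formula: z = (x - mu) / sigma
Step 2: Substitute values: z = (104 - 80) / 12
Step 3: z = 24 / 12 = 2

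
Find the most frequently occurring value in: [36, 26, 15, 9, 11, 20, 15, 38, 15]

15

Step 1: Count the frequency of each value:
  9: appears 1 time(s)
  11: appears 1 time(s)
  15: appears 3 time(s)
  20: appears 1 time(s)
  26: appears 1 time(s)
  36: appears 1 time(s)
  38: appears 1 time(s)
Step 2: The value 15 appears most frequently (3 times).
Step 3: Mode = 15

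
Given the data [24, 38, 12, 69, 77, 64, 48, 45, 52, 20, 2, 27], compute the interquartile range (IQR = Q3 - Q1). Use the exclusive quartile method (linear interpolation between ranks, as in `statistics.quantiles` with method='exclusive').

40

Step 1: Sort the data: [2, 12, 20, 24, 27, 38, 45, 48, 52, 64, 69, 77]
Step 2: n = 12
Step 3: Using the exclusive quartile method:
  Q1 = 21
  Q2 (median) = 41.5
  Q3 = 61
  IQR = Q3 - Q1 = 61 - 21 = 40
Step 4: IQR = 40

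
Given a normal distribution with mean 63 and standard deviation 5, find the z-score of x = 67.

0.8

Step 1: Recall the z-score formula: z = (x - mu) / sigma
Step 2: Substitute values: z = (67 - 63) / 5
Step 3: z = 4 / 5 = 0.8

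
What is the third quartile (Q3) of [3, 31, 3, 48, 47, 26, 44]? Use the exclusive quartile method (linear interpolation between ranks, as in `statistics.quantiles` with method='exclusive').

47

Step 1: Sort the data: [3, 3, 26, 31, 44, 47, 48]
Step 2: n = 7
Step 3: Using the exclusive quartile method:
  Q1 = 3
  Q2 (median) = 31
  Q3 = 47
  IQR = Q3 - Q1 = 47 - 3 = 44
Step 4: Q3 = 47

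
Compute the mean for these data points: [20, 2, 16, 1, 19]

11.6

Step 1: Sum all values: 20 + 2 + 16 + 1 + 19 = 58
Step 2: Count the number of values: n = 5
Step 3: Mean = sum / n = 58 / 5 = 11.6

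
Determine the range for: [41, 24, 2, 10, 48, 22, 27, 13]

46

Step 1: Identify the maximum value: max = 48
Step 2: Identify the minimum value: min = 2
Step 3: Range = max - min = 48 - 2 = 46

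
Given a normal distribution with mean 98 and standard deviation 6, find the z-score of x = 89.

-1.5

Step 1: Recall the z-score formula: z = (x - mu) / sigma
Step 2: Substitute values: z = (89 - 98) / 6
Step 3: z = -9 / 6 = -1.5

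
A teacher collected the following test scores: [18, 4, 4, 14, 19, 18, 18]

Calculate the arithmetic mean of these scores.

13.5714

Step 1: Sum all values: 18 + 4 + 4 + 14 + 19 + 18 + 18 = 95
Step 2: Count the number of values: n = 7
Step 3: Mean = sum / n = 95 / 7 = 13.5714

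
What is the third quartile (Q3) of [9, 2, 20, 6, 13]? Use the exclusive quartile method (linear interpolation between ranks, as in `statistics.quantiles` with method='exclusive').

16.5

Step 1: Sort the data: [2, 6, 9, 13, 20]
Step 2: n = 5
Step 3: Using the exclusive quartile method:
  Q1 = 4
  Q2 (median) = 9
  Q3 = 16.5
  IQR = Q3 - Q1 = 16.5 - 4 = 12.5
Step 4: Q3 = 16.5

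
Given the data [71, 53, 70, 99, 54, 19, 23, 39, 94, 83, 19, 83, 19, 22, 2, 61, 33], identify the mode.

19

Step 1: Count the frequency of each value:
  2: appears 1 time(s)
  19: appears 3 time(s)
  22: appears 1 time(s)
  23: appears 1 time(s)
  33: appears 1 time(s)
  39: appears 1 time(s)
  53: appears 1 time(s)
  54: appears 1 time(s)
  61: appears 1 time(s)
  70: appears 1 time(s)
  71: appears 1 time(s)
  83: appears 2 time(s)
  94: appears 1 time(s)
  99: appears 1 time(s)
Step 2: The value 19 appears most frequently (3 times).
Step 3: Mode = 19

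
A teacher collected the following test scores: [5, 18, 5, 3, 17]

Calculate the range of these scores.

15

Step 1: Identify the maximum value: max = 18
Step 2: Identify the minimum value: min = 3
Step 3: Range = max - min = 18 - 3 = 15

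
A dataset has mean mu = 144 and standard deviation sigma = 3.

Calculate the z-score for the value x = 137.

-2.3333

Step 1: Recall the z-score formula: z = (x - mu) / sigma
Step 2: Substitute values: z = (137 - 144) / 3
Step 3: z = -7 / 3 = -2.3333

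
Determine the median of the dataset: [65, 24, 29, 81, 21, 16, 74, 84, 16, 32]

30.5

Step 1: Sort the data in ascending order: [16, 16, 21, 24, 29, 32, 65, 74, 81, 84]
Step 2: The number of values is n = 10.
Step 3: Since n is even, the median is the average of positions 5 and 6:
  Median = (29 + 32) / 2 = 30.5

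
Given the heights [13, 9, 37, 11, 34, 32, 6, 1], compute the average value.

17.875

Step 1: Sum all values: 13 + 9 + 37 + 11 + 34 + 32 + 6 + 1 = 143
Step 2: Count the number of values: n = 8
Step 3: Mean = sum / n = 143 / 8 = 17.875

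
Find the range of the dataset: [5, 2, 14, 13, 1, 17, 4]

16

Step 1: Identify the maximum value: max = 17
Step 2: Identify the minimum value: min = 1
Step 3: Range = max - min = 17 - 1 = 16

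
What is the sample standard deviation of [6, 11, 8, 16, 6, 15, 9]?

4.0591

Step 1: Compute the mean: 10.1429
Step 2: Sum of squared deviations from the mean: 98.8571
Step 3: Sample variance = 98.8571 / 6 = 16.4762
Step 4: Standard deviation = sqrt(16.4762) = 4.0591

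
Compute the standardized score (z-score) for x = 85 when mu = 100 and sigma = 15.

-1

Step 1: Recall the z-score formula: z = (x - mu) / sigma
Step 2: Substitute values: z = (85 - 100) / 15
Step 3: z = -15 / 15 = -1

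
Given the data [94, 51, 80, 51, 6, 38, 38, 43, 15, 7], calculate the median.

40.5

Step 1: Sort the data in ascending order: [6, 7, 15, 38, 38, 43, 51, 51, 80, 94]
Step 2: The number of values is n = 10.
Step 3: Since n is even, the median is the average of positions 5 and 6:
  Median = (38 + 43) / 2 = 40.5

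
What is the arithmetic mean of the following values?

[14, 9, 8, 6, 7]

8.8

Step 1: Sum all values: 14 + 9 + 8 + 6 + 7 = 44
Step 2: Count the number of values: n = 5
Step 3: Mean = sum / n = 44 / 5 = 8.8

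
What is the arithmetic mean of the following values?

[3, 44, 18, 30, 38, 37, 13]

26.1429

Step 1: Sum all values: 3 + 44 + 18 + 30 + 38 + 37 + 13 = 183
Step 2: Count the number of values: n = 7
Step 3: Mean = sum / n = 183 / 7 = 26.1429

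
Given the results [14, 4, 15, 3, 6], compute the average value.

8.4

Step 1: Sum all values: 14 + 4 + 15 + 3 + 6 = 42
Step 2: Count the number of values: n = 5
Step 3: Mean = sum / n = 42 / 5 = 8.4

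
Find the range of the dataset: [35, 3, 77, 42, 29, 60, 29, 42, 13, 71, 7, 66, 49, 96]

93

Step 1: Identify the maximum value: max = 96
Step 2: Identify the minimum value: min = 3
Step 3: Range = max - min = 96 - 3 = 93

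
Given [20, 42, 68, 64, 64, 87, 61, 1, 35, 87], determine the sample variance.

786.7667

Step 1: Compute the mean: (20 + 42 + 68 + 64 + 64 + 87 + 61 + 1 + 35 + 87) / 10 = 52.9
Step 2: Compute squared deviations from the mean:
  (20 - 52.9)^2 = 1082.41
  (42 - 52.9)^2 = 118.81
  (68 - 52.9)^2 = 228.01
  (64 - 52.9)^2 = 123.21
  (64 - 52.9)^2 = 123.21
  (87 - 52.9)^2 = 1162.81
  (61 - 52.9)^2 = 65.61
  (1 - 52.9)^2 = 2693.61
  (35 - 52.9)^2 = 320.41
  (87 - 52.9)^2 = 1162.81
Step 3: Sum of squared deviations = 7080.9
Step 4: Sample variance = 7080.9 / 9 = 786.7667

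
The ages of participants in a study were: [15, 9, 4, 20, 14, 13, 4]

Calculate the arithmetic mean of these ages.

11.2857

Step 1: Sum all values: 15 + 9 + 4 + 20 + 14 + 13 + 4 = 79
Step 2: Count the number of values: n = 7
Step 3: Mean = sum / n = 79 / 7 = 11.2857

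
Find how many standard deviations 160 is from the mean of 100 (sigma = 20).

3

Step 1: Recall the z-score formula: z = (x - mu) / sigma
Step 2: Substitute values: z = (160 - 100) / 20
Step 3: z = 60 / 20 = 3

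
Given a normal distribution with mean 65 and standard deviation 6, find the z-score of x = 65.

0

Step 1: Recall the z-score formula: z = (x - mu) / sigma
Step 2: Substitute values: z = (65 - 65) / 6
Step 3: z = 0 / 6 = 0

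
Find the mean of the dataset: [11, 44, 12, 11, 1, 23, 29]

18.7143

Step 1: Sum all values: 11 + 44 + 12 + 11 + 1 + 23 + 29 = 131
Step 2: Count the number of values: n = 7
Step 3: Mean = sum / n = 131 / 7 = 18.7143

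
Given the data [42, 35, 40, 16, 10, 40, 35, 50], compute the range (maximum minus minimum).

40

Step 1: Identify the maximum value: max = 50
Step 2: Identify the minimum value: min = 10
Step 3: Range = max - min = 50 - 10 = 40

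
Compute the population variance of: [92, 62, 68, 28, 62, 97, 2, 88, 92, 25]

986.04

Step 1: Compute the mean: (92 + 62 + 68 + 28 + 62 + 97 + 2 + 88 + 92 + 25) / 10 = 61.6
Step 2: Compute squared deviations from the mean:
  (92 - 61.6)^2 = 924.16
  (62 - 61.6)^2 = 0.16
  (68 - 61.6)^2 = 40.96
  (28 - 61.6)^2 = 1128.96
  (62 - 61.6)^2 = 0.16
  (97 - 61.6)^2 = 1253.16
  (2 - 61.6)^2 = 3552.16
  (88 - 61.6)^2 = 696.96
  (92 - 61.6)^2 = 924.16
  (25 - 61.6)^2 = 1339.56
Step 3: Sum of squared deviations = 9860.4
Step 4: Population variance = 9860.4 / 10 = 986.04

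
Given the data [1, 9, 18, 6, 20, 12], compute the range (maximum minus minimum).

19

Step 1: Identify the maximum value: max = 20
Step 2: Identify the minimum value: min = 1
Step 3: Range = max - min = 20 - 1 = 19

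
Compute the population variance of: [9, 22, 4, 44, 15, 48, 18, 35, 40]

228.7654

Step 1: Compute the mean: (9 + 22 + 4 + 44 + 15 + 48 + 18 + 35 + 40) / 9 = 26.1111
Step 2: Compute squared deviations from the mean:
  (9 - 26.1111)^2 = 292.7901
  (22 - 26.1111)^2 = 16.9012
  (4 - 26.1111)^2 = 488.9012
  (44 - 26.1111)^2 = 320.0123
  (15 - 26.1111)^2 = 123.4568
  (48 - 26.1111)^2 = 479.1235
  (18 - 26.1111)^2 = 65.7901
  (35 - 26.1111)^2 = 79.0123
  (40 - 26.1111)^2 = 192.9012
Step 3: Sum of squared deviations = 2058.8889
Step 4: Population variance = 2058.8889 / 9 = 228.7654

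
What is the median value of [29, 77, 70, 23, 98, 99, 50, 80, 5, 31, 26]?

50

Step 1: Sort the data in ascending order: [5, 23, 26, 29, 31, 50, 70, 77, 80, 98, 99]
Step 2: The number of values is n = 11.
Step 3: Since n is odd, the median is the middle value at position 6: 50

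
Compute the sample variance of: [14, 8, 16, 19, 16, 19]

16.6667

Step 1: Compute the mean: (14 + 8 + 16 + 19 + 16 + 19) / 6 = 15.3333
Step 2: Compute squared deviations from the mean:
  (14 - 15.3333)^2 = 1.7778
  (8 - 15.3333)^2 = 53.7778
  (16 - 15.3333)^2 = 0.4444
  (19 - 15.3333)^2 = 13.4444
  (16 - 15.3333)^2 = 0.4444
  (19 - 15.3333)^2 = 13.4444
Step 3: Sum of squared deviations = 83.3333
Step 4: Sample variance = 83.3333 / 5 = 16.6667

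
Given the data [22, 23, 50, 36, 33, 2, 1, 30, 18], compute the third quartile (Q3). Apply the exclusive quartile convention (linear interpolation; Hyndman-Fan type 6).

34.5

Step 1: Sort the data: [1, 2, 18, 22, 23, 30, 33, 36, 50]
Step 2: n = 9
Step 3: Using the exclusive quartile method:
  Q1 = 10
  Q2 (median) = 23
  Q3 = 34.5
  IQR = Q3 - Q1 = 34.5 - 10 = 24.5
Step 4: Q3 = 34.5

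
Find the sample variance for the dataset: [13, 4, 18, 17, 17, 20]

33.3667

Step 1: Compute the mean: (13 + 4 + 18 + 17 + 17 + 20) / 6 = 14.8333
Step 2: Compute squared deviations from the mean:
  (13 - 14.8333)^2 = 3.3611
  (4 - 14.8333)^2 = 117.3611
  (18 - 14.8333)^2 = 10.0278
  (17 - 14.8333)^2 = 4.6944
  (17 - 14.8333)^2 = 4.6944
  (20 - 14.8333)^2 = 26.6944
Step 3: Sum of squared deviations = 166.8333
Step 4: Sample variance = 166.8333 / 5 = 33.3667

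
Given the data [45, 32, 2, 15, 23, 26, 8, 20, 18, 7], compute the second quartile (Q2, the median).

19

Step 1: Sort the data: [2, 7, 8, 15, 18, 20, 23, 26, 32, 45]
Step 2: n = 10
Step 3: Q2 is the median. Since n is even, it is the average of the values at positions 5 and 6:
  Q2 = (18 + 20) / 2 = 19
Step 4: Q2 = 19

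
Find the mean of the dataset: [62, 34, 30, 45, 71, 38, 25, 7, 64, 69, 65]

46.3636

Step 1: Sum all values: 62 + 34 + 30 + 45 + 71 + 38 + 25 + 7 + 64 + 69 + 65 = 510
Step 2: Count the number of values: n = 11
Step 3: Mean = sum / n = 510 / 11 = 46.3636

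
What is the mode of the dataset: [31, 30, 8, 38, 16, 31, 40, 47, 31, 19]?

31

Step 1: Count the frequency of each value:
  8: appears 1 time(s)
  16: appears 1 time(s)
  19: appears 1 time(s)
  30: appears 1 time(s)
  31: appears 3 time(s)
  38: appears 1 time(s)
  40: appears 1 time(s)
  47: appears 1 time(s)
Step 2: The value 31 appears most frequently (3 times).
Step 3: Mode = 31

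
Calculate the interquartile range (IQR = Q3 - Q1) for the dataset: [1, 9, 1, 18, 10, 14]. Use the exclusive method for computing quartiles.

14

Step 1: Sort the data: [1, 1, 9, 10, 14, 18]
Step 2: n = 6
Step 3: Using the exclusive quartile method:
  Q1 = 1
  Q2 (median) = 9.5
  Q3 = 15
  IQR = Q3 - Q1 = 15 - 1 = 14
Step 4: IQR = 14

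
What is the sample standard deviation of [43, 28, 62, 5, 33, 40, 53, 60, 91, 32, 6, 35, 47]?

23.0176

Step 1: Compute the mean: 41.1538
Step 2: Sum of squared deviations from the mean: 6357.6923
Step 3: Sample variance = 6357.6923 / 12 = 529.8077
Step 4: Standard deviation = sqrt(529.8077) = 23.0176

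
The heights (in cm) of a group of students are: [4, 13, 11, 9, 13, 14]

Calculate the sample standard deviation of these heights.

3.7238

Step 1: Compute the mean: 10.6667
Step 2: Sum of squared deviations from the mean: 69.3333
Step 3: Sample variance = 69.3333 / 5 = 13.8667
Step 4: Standard deviation = sqrt(13.8667) = 3.7238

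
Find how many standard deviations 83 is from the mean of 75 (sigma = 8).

1

Step 1: Recall the z-score formula: z = (x - mu) / sigma
Step 2: Substitute values: z = (83 - 75) / 8
Step 3: z = 8 / 8 = 1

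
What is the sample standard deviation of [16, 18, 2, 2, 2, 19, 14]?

8.0386

Step 1: Compute the mean: 10.4286
Step 2: Sum of squared deviations from the mean: 387.7143
Step 3: Sample variance = 387.7143 / 6 = 64.619
Step 4: Standard deviation = sqrt(64.619) = 8.0386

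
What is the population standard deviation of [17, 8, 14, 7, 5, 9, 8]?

3.9175

Step 1: Compute the mean: 9.7143
Step 2: Sum of squared deviations from the mean: 107.4286
Step 3: Population variance = 107.4286 / 7 = 15.3469
Step 4: Standard deviation = sqrt(15.3469) = 3.9175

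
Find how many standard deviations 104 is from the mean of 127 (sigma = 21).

-1.0952

Step 1: Recall the z-score formula: z = (x - mu) / sigma
Step 2: Substitute values: z = (104 - 127) / 21
Step 3: z = -23 / 21 = -1.0952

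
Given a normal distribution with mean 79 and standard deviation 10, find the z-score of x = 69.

-1

Step 1: Recall the z-score formula: z = (x - mu) / sigma
Step 2: Substitute values: z = (69 - 79) / 10
Step 3: z = -10 / 10 = -1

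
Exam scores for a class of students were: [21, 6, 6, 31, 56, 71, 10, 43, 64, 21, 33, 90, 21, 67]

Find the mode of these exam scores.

21

Step 1: Count the frequency of each value:
  6: appears 2 time(s)
  10: appears 1 time(s)
  21: appears 3 time(s)
  31: appears 1 time(s)
  33: appears 1 time(s)
  43: appears 1 time(s)
  56: appears 1 time(s)
  64: appears 1 time(s)
  67: appears 1 time(s)
  71: appears 1 time(s)
  90: appears 1 time(s)
Step 2: The value 21 appears most frequently (3 times).
Step 3: Mode = 21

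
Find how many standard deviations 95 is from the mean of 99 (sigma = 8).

-0.5

Step 1: Recall the z-score formula: z = (x - mu) / sigma
Step 2: Substitute values: z = (95 - 99) / 8
Step 3: z = -4 / 8 = -0.5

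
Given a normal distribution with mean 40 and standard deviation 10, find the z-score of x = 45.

0.5

Step 1: Recall the z-score formula: z = (x - mu) / sigma
Step 2: Substitute values: z = (45 - 40) / 10
Step 3: z = 5 / 10 = 0.5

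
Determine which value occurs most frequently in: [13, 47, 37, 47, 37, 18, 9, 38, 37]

37

Step 1: Count the frequency of each value:
  9: appears 1 time(s)
  13: appears 1 time(s)
  18: appears 1 time(s)
  37: appears 3 time(s)
  38: appears 1 time(s)
  47: appears 2 time(s)
Step 2: The value 37 appears most frequently (3 times).
Step 3: Mode = 37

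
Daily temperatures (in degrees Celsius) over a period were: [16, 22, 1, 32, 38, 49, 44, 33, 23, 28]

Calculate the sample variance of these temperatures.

196.4889

Step 1: Compute the mean: (16 + 22 + 1 + 32 + 38 + 49 + 44 + 33 + 23 + 28) / 10 = 28.6
Step 2: Compute squared deviations from the mean:
  (16 - 28.6)^2 = 158.76
  (22 - 28.6)^2 = 43.56
  (1 - 28.6)^2 = 761.76
  (32 - 28.6)^2 = 11.56
  (38 - 28.6)^2 = 88.36
  (49 - 28.6)^2 = 416.16
  (44 - 28.6)^2 = 237.16
  (33 - 28.6)^2 = 19.36
  (23 - 28.6)^2 = 31.36
  (28 - 28.6)^2 = 0.36
Step 3: Sum of squared deviations = 1768.4
Step 4: Sample variance = 1768.4 / 9 = 196.4889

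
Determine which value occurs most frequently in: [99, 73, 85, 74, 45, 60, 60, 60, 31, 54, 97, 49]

60

Step 1: Count the frequency of each value:
  31: appears 1 time(s)
  45: appears 1 time(s)
  49: appears 1 time(s)
  54: appears 1 time(s)
  60: appears 3 time(s)
  73: appears 1 time(s)
  74: appears 1 time(s)
  85: appears 1 time(s)
  97: appears 1 time(s)
  99: appears 1 time(s)
Step 2: The value 60 appears most frequently (3 times).
Step 3: Mode = 60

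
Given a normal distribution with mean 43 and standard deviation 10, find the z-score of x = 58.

1.5

Step 1: Recall the z-score formula: z = (x - mu) / sigma
Step 2: Substitute values: z = (58 - 43) / 10
Step 3: z = 15 / 10 = 1.5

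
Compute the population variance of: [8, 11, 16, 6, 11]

11.44

Step 1: Compute the mean: (8 + 11 + 16 + 6 + 11) / 5 = 10.4
Step 2: Compute squared deviations from the mean:
  (8 - 10.4)^2 = 5.76
  (11 - 10.4)^2 = 0.36
  (16 - 10.4)^2 = 31.36
  (6 - 10.4)^2 = 19.36
  (11 - 10.4)^2 = 0.36
Step 3: Sum of squared deviations = 57.2
Step 4: Population variance = 57.2 / 5 = 11.44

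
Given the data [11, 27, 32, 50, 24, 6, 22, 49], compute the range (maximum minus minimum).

44

Step 1: Identify the maximum value: max = 50
Step 2: Identify the minimum value: min = 6
Step 3: Range = max - min = 50 - 6 = 44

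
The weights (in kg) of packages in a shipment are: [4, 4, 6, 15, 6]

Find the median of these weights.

6

Step 1: Sort the data in ascending order: [4, 4, 6, 6, 15]
Step 2: The number of values is n = 5.
Step 3: Since n is odd, the median is the middle value at position 3: 6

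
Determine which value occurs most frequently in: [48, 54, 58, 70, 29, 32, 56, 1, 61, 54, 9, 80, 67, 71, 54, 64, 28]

54

Step 1: Count the frequency of each value:
  1: appears 1 time(s)
  9: appears 1 time(s)
  28: appears 1 time(s)
  29: appears 1 time(s)
  32: appears 1 time(s)
  48: appears 1 time(s)
  54: appears 3 time(s)
  56: appears 1 time(s)
  58: appears 1 time(s)
  61: appears 1 time(s)
  64: appears 1 time(s)
  67: appears 1 time(s)
  70: appears 1 time(s)
  71: appears 1 time(s)
  80: appears 1 time(s)
Step 2: The value 54 appears most frequently (3 times).
Step 3: Mode = 54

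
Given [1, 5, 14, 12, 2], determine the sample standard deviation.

5.8907

Step 1: Compute the mean: 6.8
Step 2: Sum of squared deviations from the mean: 138.8
Step 3: Sample variance = 138.8 / 4 = 34.7
Step 4: Standard deviation = sqrt(34.7) = 5.8907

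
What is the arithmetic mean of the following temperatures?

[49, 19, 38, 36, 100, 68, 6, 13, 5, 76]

41

Step 1: Sum all values: 49 + 19 + 38 + 36 + 100 + 68 + 6 + 13 + 5 + 76 = 410
Step 2: Count the number of values: n = 10
Step 3: Mean = sum / n = 410 / 10 = 41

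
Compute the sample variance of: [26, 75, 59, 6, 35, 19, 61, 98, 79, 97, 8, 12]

1184.9924

Step 1: Compute the mean: (26 + 75 + 59 + 6 + 35 + 19 + 61 + 98 + 79 + 97 + 8 + 12) / 12 = 47.9167
Step 2: Compute squared deviations from the mean:
  (26 - 47.9167)^2 = 480.3403
  (75 - 47.9167)^2 = 733.5069
  (59 - 47.9167)^2 = 122.8403
  (6 - 47.9167)^2 = 1757.0069
  (35 - 47.9167)^2 = 166.8403
  (19 - 47.9167)^2 = 836.1736
  (61 - 47.9167)^2 = 171.1736
  (98 - 47.9167)^2 = 2508.3403
  (79 - 47.9167)^2 = 966.1736
  (97 - 47.9167)^2 = 2409.1736
  (8 - 47.9167)^2 = 1593.3403
  (12 - 47.9167)^2 = 1290.0069
Step 3: Sum of squared deviations = 13034.9167
Step 4: Sample variance = 13034.9167 / 11 = 1184.9924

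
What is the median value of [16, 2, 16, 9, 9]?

9

Step 1: Sort the data in ascending order: [2, 9, 9, 16, 16]
Step 2: The number of values is n = 5.
Step 3: Since n is odd, the median is the middle value at position 3: 9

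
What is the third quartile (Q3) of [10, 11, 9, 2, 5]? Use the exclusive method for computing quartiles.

10.5

Step 1: Sort the data: [2, 5, 9, 10, 11]
Step 2: n = 5
Step 3: Using the exclusive quartile method:
  Q1 = 3.5
  Q2 (median) = 9
  Q3 = 10.5
  IQR = Q3 - Q1 = 10.5 - 3.5 = 7
Step 4: Q3 = 10.5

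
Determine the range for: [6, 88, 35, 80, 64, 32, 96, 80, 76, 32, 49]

90

Step 1: Identify the maximum value: max = 96
Step 2: Identify the minimum value: min = 6
Step 3: Range = max - min = 96 - 6 = 90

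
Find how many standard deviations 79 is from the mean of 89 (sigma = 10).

-1

Step 1: Recall the z-score formula: z = (x - mu) / sigma
Step 2: Substitute values: z = (79 - 89) / 10
Step 3: z = -10 / 10 = -1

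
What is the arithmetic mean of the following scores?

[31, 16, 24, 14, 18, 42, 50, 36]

28.875

Step 1: Sum all values: 31 + 16 + 24 + 14 + 18 + 42 + 50 + 36 = 231
Step 2: Count the number of values: n = 8
Step 3: Mean = sum / n = 231 / 8 = 28.875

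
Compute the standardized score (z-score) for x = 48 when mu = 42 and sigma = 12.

0.5

Step 1: Recall the z-score formula: z = (x - mu) / sigma
Step 2: Substitute values: z = (48 - 42) / 12
Step 3: z = 6 / 12 = 0.5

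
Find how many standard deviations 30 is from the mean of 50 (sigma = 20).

-1

Step 1: Recall the z-score formula: z = (x - mu) / sigma
Step 2: Substitute values: z = (30 - 50) / 20
Step 3: z = -20 / 20 = -1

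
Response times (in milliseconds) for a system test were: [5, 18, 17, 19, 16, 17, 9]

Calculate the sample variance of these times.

27.9524

Step 1: Compute the mean: (5 + 18 + 17 + 19 + 16 + 17 + 9) / 7 = 14.4286
Step 2: Compute squared deviations from the mean:
  (5 - 14.4286)^2 = 88.898
  (18 - 14.4286)^2 = 12.7551
  (17 - 14.4286)^2 = 6.6122
  (19 - 14.4286)^2 = 20.898
  (16 - 14.4286)^2 = 2.4694
  (17 - 14.4286)^2 = 6.6122
  (9 - 14.4286)^2 = 29.4694
Step 3: Sum of squared deviations = 167.7143
Step 4: Sample variance = 167.7143 / 6 = 27.9524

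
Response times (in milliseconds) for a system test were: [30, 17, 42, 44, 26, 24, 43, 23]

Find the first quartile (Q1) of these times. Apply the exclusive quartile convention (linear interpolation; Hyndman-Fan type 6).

23.25

Step 1: Sort the data: [17, 23, 24, 26, 30, 42, 43, 44]
Step 2: n = 8
Step 3: Using the exclusive quartile method:
  Q1 = 23.25
  Q2 (median) = 28
  Q3 = 42.75
  IQR = Q3 - Q1 = 42.75 - 23.25 = 19.5
Step 4: Q1 = 23.25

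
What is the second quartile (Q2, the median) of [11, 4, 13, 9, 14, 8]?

10

Step 1: Sort the data: [4, 8, 9, 11, 13, 14]
Step 2: n = 6
Step 3: Q2 is the median. Since n is even, it is the average of the values at positions 3 and 4:
  Q2 = (9 + 11) / 2 = 10
Step 4: Q2 = 10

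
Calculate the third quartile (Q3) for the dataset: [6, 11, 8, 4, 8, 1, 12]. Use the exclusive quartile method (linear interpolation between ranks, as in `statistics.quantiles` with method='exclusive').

11

Step 1: Sort the data: [1, 4, 6, 8, 8, 11, 12]
Step 2: n = 7
Step 3: Using the exclusive quartile method:
  Q1 = 4
  Q2 (median) = 8
  Q3 = 11
  IQR = Q3 - Q1 = 11 - 4 = 7
Step 4: Q3 = 11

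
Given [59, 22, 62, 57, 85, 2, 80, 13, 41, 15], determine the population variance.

775.24

Step 1: Compute the mean: (59 + 22 + 62 + 57 + 85 + 2 + 80 + 13 + 41 + 15) / 10 = 43.6
Step 2: Compute squared deviations from the mean:
  (59 - 43.6)^2 = 237.16
  (22 - 43.6)^2 = 466.56
  (62 - 43.6)^2 = 338.56
  (57 - 43.6)^2 = 179.56
  (85 - 43.6)^2 = 1713.96
  (2 - 43.6)^2 = 1730.56
  (80 - 43.6)^2 = 1324.96
  (13 - 43.6)^2 = 936.36
  (41 - 43.6)^2 = 6.76
  (15 - 43.6)^2 = 817.96
Step 3: Sum of squared deviations = 7752.4
Step 4: Population variance = 7752.4 / 10 = 775.24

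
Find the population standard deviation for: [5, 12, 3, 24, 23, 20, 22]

8.1916

Step 1: Compute the mean: 15.5714
Step 2: Sum of squared deviations from the mean: 469.7143
Step 3: Population variance = 469.7143 / 7 = 67.102
Step 4: Standard deviation = sqrt(67.102) = 8.1916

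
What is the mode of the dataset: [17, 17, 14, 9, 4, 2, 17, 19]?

17

Step 1: Count the frequency of each value:
  2: appears 1 time(s)
  4: appears 1 time(s)
  9: appears 1 time(s)
  14: appears 1 time(s)
  17: appears 3 time(s)
  19: appears 1 time(s)
Step 2: The value 17 appears most frequently (3 times).
Step 3: Mode = 17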